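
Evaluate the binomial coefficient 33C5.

C(33,5) = (33·32·31·30·29) / 5! = 28480320 / 120 = 237336.

237336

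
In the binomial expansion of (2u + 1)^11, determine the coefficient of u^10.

11264

The general term is C(11,j)·(2u)^j·(1)^(11-j); the u^10 term has j = 10.
C(11,10) = 11.
Coefficient = C(11,10) · 2^10 = 11 · 1024 = 11264.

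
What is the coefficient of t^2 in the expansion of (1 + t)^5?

The general term is C(5,j)·(1)^j·(t)^(5-j); the t^2 term has j = 3.
C(5,3) = 10.
Coefficient = C(5,3) = 10.

10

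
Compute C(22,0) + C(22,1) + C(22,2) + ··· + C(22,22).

4194304

Setting x = 1 in (1+x)^22 gives Σ C(22,i) = 2^22 = 4194304.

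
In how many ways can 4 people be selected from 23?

8855

This is C(23,4) = 8855.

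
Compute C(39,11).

1676056044

C(39,11) = (39·38·37·36·35·34·33·32·31·30·29) / 11! = 66902793897139200 / 39916800 = 1676056044.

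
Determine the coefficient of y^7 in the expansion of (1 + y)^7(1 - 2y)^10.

-2983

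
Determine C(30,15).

C(30,15) = (30·29·28·27·26·25·24·23·22·21·20·19·18·17·16) / 15! = 202843204931727360000 / 1307674368000 = 155117520.

155117520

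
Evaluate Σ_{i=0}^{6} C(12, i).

1 + 12 + 66 + 220 + 495 + 792 + 924 = 2510.

2510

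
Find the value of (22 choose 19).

1540

C(22,19) = C(22,3) by symmetry.
C(22,3) = (22·21·20) / 3! = 9240 / 6 = 1540.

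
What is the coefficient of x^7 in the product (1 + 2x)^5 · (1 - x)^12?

Coefficient of x^7 = Σ_{j} C(5,j)·2^j·C(12,7-j)·(-1)^(7-j) for j from 0 to 5.
= (-792) + 9240 + (-31680) + 39600 + (-17600) + 2112 = 880.

880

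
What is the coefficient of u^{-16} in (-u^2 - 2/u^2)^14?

General term: C(14,j)·(-u^2)^j·(-2/u^2)^(14-j), with u-exponent 2j − 2(14−j) = 4j − 28.
Set 4j − 28 = -16: j = 3.
C(14,3) = 364; (-1)^3 = -1; (-2)^11 = -2048.
Coefficient = 364 · (-1) · (-2048) = 745472.

745472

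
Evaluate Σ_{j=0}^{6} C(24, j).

190051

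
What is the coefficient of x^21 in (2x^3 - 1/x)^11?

General term: C(11,j)·(2x^3)^j·(-1/x)^(11-j), with x-exponent 3j − 1(11−j) = 4j − 11.
Set 4j − 11 = 21: j = 8.
C(11,8) = 165; 2^8 = 256; (-1)^3 = -1.
Coefficient = 165 · 256 · (-1) = -42240.

-42240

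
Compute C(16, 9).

11440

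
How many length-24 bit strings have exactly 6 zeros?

134596

Choose the 6 positions: C(24,6) = 134596.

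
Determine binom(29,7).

C(29,7) = (29·28·27·26·25·24·23) / 7! = 7866331200 / 5040 = 1560780.

1560780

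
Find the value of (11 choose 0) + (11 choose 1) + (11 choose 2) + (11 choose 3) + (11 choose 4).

1 + 11 + 55 + 165 + 330 = 562.

562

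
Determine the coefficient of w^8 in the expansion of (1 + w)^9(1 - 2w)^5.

321

Coefficient of w^8 = Σ_{j} C(9,j)·1^j·C(5,8-j)·(-2)^(8-j) for j from 3 to 8.
= (-2688) + 10080 + (-10080) + 3360 + (-360) + 9 = 321.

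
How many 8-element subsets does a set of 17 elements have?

C(17,8) = (17·16·15·14·13·12·11·10) / 8! = 980179200 / 40320 = 24310.

24310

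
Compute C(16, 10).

C(16,10) = C(16,6) by symmetry.
C(16,6) = (16·15·14·13·12·11) / 6! = 5765760 / 720 = 8008.

8008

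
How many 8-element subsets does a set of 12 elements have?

C(12,8) = C(12,4) by symmetry.
C(12,4) = (12·11·10·9) / 4! = 11880 / 24 = 495.

495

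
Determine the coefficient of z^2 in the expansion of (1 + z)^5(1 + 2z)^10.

290

Coefficient of z^2 = Σ_{j} C(5,j)·1^j·C(10,2-j)·2^(2-j) for j from 0 to 2.
= 180 + 100 + 10 = 290.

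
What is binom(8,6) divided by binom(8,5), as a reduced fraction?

C(n,k+1)/C(n,k) = (n−k)/(k+1) = (8−5)/(5+1) = 3/6 = 1/2.

1/2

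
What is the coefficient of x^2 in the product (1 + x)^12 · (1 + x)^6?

153

Coefficient of x^2 = Σ_{j} C(12,j)·C(6,2-j) for j from 0 to 2.
= 15 + 72 + 66 = 153.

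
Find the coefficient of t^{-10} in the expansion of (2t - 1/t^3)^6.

General term: C(6,j)·(2t)^j·(-1/t^3)^(6-j), with t-exponent 1j − 3(6−j) = 4j − 18.
Set 4j − 18 = -10: j = 2.
C(6,2) = 15; 2^2 = 4; (-1)^4 = 1.
Coefficient = 15 · 4 · 1 = 60.

60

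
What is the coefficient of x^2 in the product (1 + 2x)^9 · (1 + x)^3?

Coefficient of x^2 = Σ_{j} C(9,j)·2^j·C(3,2-j)·1^(2-j) for j from 0 to 2.
= 3 + 54 + 144 = 201.

201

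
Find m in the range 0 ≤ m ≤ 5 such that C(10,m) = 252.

C(10,m) increases on 0 ≤ m ≤ 5. C(10,4) = 210 and C(10,5) = 252, so m = 5.

5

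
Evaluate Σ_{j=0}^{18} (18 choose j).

Setting x = 1 in (1+x)^18 gives Σ C(18,j) = 2^18 = 262144.

262144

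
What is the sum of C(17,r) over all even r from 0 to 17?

65536

Half of (1+1)^17 + (1−1)^17 gives the even-index sum: 2^16 = 65536.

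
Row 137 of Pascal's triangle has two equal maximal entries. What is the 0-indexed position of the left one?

68

For odd n = 137, C(137,m) peaks at m = (n−1)/2 and (n+1)/2; the lower is 68.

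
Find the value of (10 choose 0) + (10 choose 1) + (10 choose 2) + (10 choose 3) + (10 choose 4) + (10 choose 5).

1 + 10 + 45 + 120 + 210 + 252 = 638.

638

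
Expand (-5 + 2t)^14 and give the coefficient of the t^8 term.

The general term is C(14,j)·(-5)^j·(2t)^(14-j); the t^8 term has j = 6.
C(14,6) = 3003.
Coefficient = C(14,6) · (-5)^6 · 2^8 = 3003 · 15625 · 256 = 12012000000.

12012000000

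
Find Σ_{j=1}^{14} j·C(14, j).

114688

Differentiating (1+x)^14 and setting x=1: Σ j·C(14,j) = 14·2^13 = 114688.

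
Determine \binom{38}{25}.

C(38,25) = C(38,13) by symmetry.
C(38,13) = (38·37·36·35·34·33·32·31·30·29·28·27·26) / 13! = 33719008124158156800 / 6227020800 = 5414950296.

5414950296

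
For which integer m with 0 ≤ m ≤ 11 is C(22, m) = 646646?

10

C(22,m) increases on 0 ≤ m ≤ 11. C(22,9) = 497420 and C(22,10) = 646646, so m = 10.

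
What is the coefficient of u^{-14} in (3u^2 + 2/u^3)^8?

16128

General term: C(8,j)·(3u^2)^j·(2/u^3)^(8-j), with u-exponent 2j − 3(8−j) = 5j − 24.
Set 5j − 24 = -14: j = 2.
C(8,2) = 28; 3^2 = 9; 2^6 = 64.
Coefficient = 28 · 9 · 64 = 16128.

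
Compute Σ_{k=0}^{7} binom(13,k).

1 + 13 + 78 + 286 + 715 + 1287 + 1716 + 1716 = 5812.

5812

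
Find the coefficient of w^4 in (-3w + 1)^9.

10206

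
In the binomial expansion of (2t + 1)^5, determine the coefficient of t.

The general term is C(5,j)·(2t)^j·(1)^(5-j); the t^1 term has j = 1.
C(5,1) = 5.
Coefficient = C(5,1) · 2^1 = 5 · 2 = 10.

10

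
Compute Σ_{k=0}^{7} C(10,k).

1 + 10 + 45 + 120 + 210 + 252 + 210 + 120 = 968.

968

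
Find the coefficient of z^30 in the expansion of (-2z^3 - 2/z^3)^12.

49152

General term: C(12,j)·(-2z^3)^j·(-2/z^3)^(12-j), with z-exponent 3j − 3(12−j) = 6j − 36.
Set 6j − 36 = 30: j = 11.
C(12,11) = 12; (-2)^11 = -2048; (-2)^1 = -2.
Coefficient = 12 · (-2048) · (-2) = 49152.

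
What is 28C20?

3108105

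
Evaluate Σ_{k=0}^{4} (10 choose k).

1 + 10 + 45 + 120 + 210 = 386.

386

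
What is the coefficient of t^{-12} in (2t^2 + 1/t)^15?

30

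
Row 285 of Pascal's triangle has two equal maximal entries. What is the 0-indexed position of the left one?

142

For odd n = 285, C(285,j) peaks at j = (n−1)/2 and (n+1)/2; the lesser is 142.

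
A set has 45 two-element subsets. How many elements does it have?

10

n(n−1)/2 = 45 ⇒ n(n−1) = 90. Since 10·9 = 90, n = 10.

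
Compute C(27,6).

C(27,6) = (27·26·25·24·23·22) / 6! = 213127200 / 720 = 296010.

296010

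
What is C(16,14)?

120

C(16,14) = C(16,2) by symmetry.
C(16,2) = (16·15) / 2! = 240 / 2 = 120.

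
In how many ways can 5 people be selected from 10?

This is C(10,5) = 252.

252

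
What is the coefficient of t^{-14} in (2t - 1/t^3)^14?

General term: C(14,j)·(2t)^j·(-1/t^3)^(14-j), with t-exponent 1j − 3(14−j) = 4j − 42.
Set 4j − 42 = -14: j = 7.
C(14,7) = 3432; 2^7 = 128; (-1)^7 = -1.
Coefficient = 3432 · 128 · (-1) = -439296.

-439296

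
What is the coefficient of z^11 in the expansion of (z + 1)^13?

78

The general term is C(13,j)·(z)^j·(1)^(13-j); the z^11 term has j = 11.
C(13,11) = 78.
Coefficient = C(13,11) = 78.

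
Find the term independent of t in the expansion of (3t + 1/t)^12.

673596

General term: C(12,j)·(3t)^j·(1/t)^(12-j), with t-exponent 1j − 1(12−j) = 2j − 12.
Set 2j − 12 = 0: j = 6.
C(12,6) = 924; 3^6 = 729; 1^6 = 1.
Coefficient = 924 · 729 · 1 = 673596.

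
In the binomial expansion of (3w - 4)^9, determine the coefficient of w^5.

The general term is C(9,j)·(3w)^j·(-4)^(9-j); the w^5 term has j = 5.
C(9,5) = 126.
Coefficient = C(9,5) · 3^5 · (-4)^4 = 126 · 243 · 256 = 7838208.

7838208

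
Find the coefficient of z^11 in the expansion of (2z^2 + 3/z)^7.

1344

General term: C(7,j)·(2z^2)^j·(3/z)^(7-j), with z-exponent 2j − 1(7−j) = 3j − 7.
Set 3j − 7 = 11: j = 6.
C(7,6) = 7; 2^6 = 64; 3^1 = 3.
Coefficient = 7 · 64 · 3 = 1344.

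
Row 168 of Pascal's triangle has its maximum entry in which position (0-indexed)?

84

C(168,m) is maximized at m = 168/2 = 84.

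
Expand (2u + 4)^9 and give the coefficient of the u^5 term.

1032192

The general term is C(9,j)·(2u)^j·(4)^(9-j); the u^5 term has j = 5.
C(9,5) = 126.
Coefficient = C(9,5) · 2^5 · 4^4 = 126 · 32 · 256 = 1032192.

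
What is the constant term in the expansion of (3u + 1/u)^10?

61236

General term: C(10,j)·(3u)^j·(1/u)^(10-j), with u-exponent 1j − 1(10−j) = 2j − 10.
Set 2j − 10 = 0: j = 5.
C(10,5) = 252; 3^5 = 243; 1^5 = 1.
Coefficient = 252 · 243 · 1 = 61236.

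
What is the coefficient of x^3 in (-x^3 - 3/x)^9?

-61236

General term: C(9,j)·(-x^3)^j·(-3/x)^(9-j), with x-exponent 3j − 1(9−j) = 4j − 9.
Set 4j − 9 = 3: j = 3.
C(9,3) = 84; (-1)^3 = -1; (-3)^6 = 729.
Coefficient = 84 · (-1) · 729 = -61236.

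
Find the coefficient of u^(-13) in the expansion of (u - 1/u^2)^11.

General term: C(11,j)·(u)^j·(-1/u^2)^(11-j), with u-exponent 1j − 2(11−j) = 3j − 22.
Set 3j − 22 = -13: j = 3.
C(11,3) = 165; 1^3 = 1; (-1)^8 = 1.
Coefficient = 165 · 1 · 1 = 165.

165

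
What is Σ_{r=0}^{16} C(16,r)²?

By Vandermonde's identity, Σ C(16,r)² = C(32,16) = 601080390.

601080390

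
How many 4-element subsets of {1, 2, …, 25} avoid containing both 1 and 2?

12397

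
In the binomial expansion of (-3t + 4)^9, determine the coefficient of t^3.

-9289728

The general term is C(9,j)·(-3t)^j·(4)^(9-j); the t^3 term has j = 3.
C(9,3) = 84.
Coefficient = C(9,3) · (-3)^3 · 4^6 = 84 · (-27) · 4096 = -9289728.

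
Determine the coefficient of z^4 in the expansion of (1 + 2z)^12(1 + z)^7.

26659

Coefficient of z^4 = Σ_{j} C(12,j)·2^j·C(7,4-j)·1^(4-j) for j from 0 to 4.
= 35 + 840 + 5544 + 12320 + 7920 = 26659.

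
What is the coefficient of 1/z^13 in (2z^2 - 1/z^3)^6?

General term: C(6,j)·(2z^2)^j·(-1/z^3)^(6-j), with z-exponent 2j − 3(6−j) = 5j − 18.
Set 5j − 18 = -13: j = 1.
C(6,1) = 6; 2^1 = 2; (-1)^5 = -1.
Coefficient = 6 · 2 · (-1) = -12.

-12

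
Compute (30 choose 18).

86493225

C(30,18) = C(30,12) by symmetry.
C(30,12) = (30·29·28·27·26·25·24·23·22·21·20·19) / 12! = 41430393164160000 / 479001600 = 86493225.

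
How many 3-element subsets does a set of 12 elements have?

220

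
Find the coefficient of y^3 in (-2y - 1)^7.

-280

The general term is C(7,j)·(-2y)^j·(-1)^(7-j); the y^3 term has j = 3.
C(7,3) = 35.
Coefficient = C(7,3) · (-2)^3 = 35 · (-8) = -280.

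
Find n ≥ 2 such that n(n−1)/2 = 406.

n(n−1)/2 = 406 ⇒ n(n−1) = 812. Since 29·28 = 812, n = 29.

29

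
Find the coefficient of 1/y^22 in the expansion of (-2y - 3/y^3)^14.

1260971712

General term: C(14,j)·(-2y)^j·(-3/y^3)^(14-j), with y-exponent 1j − 3(14−j) = 4j − 42.
Set 4j − 42 = -22: j = 5.
C(14,5) = 2002; (-2)^5 = -32; (-3)^9 = -19683.
Coefficient = 2002 · (-32) · (-19683) = 1260971712.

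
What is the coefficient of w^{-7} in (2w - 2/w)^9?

4608

General term: C(9,j)·(2w)^j·(-2/w)^(9-j), with w-exponent 1j − 1(9−j) = 2j − 9.
Set 2j − 9 = -7: j = 1.
C(9,1) = 9; 2^1 = 2; (-2)^8 = 256.
Coefficient = 9 · 2 · 256 = 4608.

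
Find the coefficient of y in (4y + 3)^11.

The general term is C(11,j)·(4y)^j·(3)^(11-j); the y^1 term has j = 1.
C(11,1) = 11.
Coefficient = C(11,1) · 4^1 · 3^10 = 11 · 4 · 59049 = 2598156.

2598156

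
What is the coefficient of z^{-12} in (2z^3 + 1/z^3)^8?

112

General term: C(8,j)·(2z^3)^j·(1/z^3)^(8-j), with z-exponent 3j − 3(8−j) = 6j − 24.
Set 6j − 24 = -12: j = 2.
C(8,2) = 28; 2^2 = 4; 1^6 = 1.
Coefficient = 28 · 4 · 1 = 112.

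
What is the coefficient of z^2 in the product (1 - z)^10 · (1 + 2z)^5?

-15

Coefficient of z^2 = Σ_{j} C(10,j)·(-1)^j·C(5,2-j)·2^(2-j) for j from 0 to 2.
= 40 + (-100) + 45 = -15.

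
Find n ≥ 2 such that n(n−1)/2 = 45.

10

n(n−1)/2 = 45 ⇒ n(n−1) = 90. Since 10·9 = 90, n = 10.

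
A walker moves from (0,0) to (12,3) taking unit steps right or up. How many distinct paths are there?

Each path is a sequence of 15 steps with 12 rights: C(15,12) = 455.

455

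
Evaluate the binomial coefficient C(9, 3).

C(9,3) = (9·8·7) / 3! = 504 / 6 = 84.

84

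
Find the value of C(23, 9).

C(23,9) = (23·22·21·20·19·18·17·16·15) / 9! = 296541907200 / 362880 = 817190.

817190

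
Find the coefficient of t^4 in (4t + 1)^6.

3840

The general term is C(6,j)·(4t)^j·(1)^(6-j); the t^4 term has j = 4.
C(6,4) = 15.
Coefficient = C(6,4) · 4^4 = 15 · 256 = 3840.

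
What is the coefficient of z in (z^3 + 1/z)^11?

General term: C(11,j)·(z^3)^j·(1/z)^(11-j), with z-exponent 3j − 1(11−j) = 4j − 11.
Set 4j − 11 = 1: j = 3.
C(11,3) = 165; 1^3 = 1; 1^8 = 1.
Coefficient = 165 · 1 · 1 = 165.

165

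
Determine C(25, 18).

480700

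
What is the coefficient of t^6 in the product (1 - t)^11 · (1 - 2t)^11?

Coefficient of t^6 = Σ_{j} C(11,j)·(-1)^j·C(11,6-j)·(-2)^(6-j) for j from 0 to 6.
= 29568 + 162624 + 290400 + 217800 + 72600 + 10164 + 462 = 783618.

783618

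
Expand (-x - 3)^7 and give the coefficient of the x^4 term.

-945

The general term is C(7,j)·(-x)^j·(-3)^(7-j); the x^4 term has j = 4.
C(7,4) = 35.
Coefficient = C(7,4) · (-3)^3 = 35 · (-27) = -945.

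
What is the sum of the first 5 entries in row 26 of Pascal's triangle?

1 + 26 + 325 + 2600 + 14950 = 17902.

17902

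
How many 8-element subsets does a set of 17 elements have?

C(17,8) = (17·16·15·14·13·12·11·10) / 8! = 980179200 / 40320 = 24310.

24310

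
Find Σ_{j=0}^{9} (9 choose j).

512

Setting x = 1 in (1+x)^9 gives Σ C(9,j) = 2^9 = 512.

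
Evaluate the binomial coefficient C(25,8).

1081575

C(25,8) = (25·24·23·22·21·20·19·18) / 8! = 43609104000 / 40320 = 1081575.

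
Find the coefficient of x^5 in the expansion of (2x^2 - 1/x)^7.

-560

General term: C(7,j)·(2x^2)^j·(-1/x)^(7-j), with x-exponent 2j − 1(7−j) = 3j − 7.
Set 3j − 7 = 5: j = 4.
C(7,4) = 35; 2^4 = 16; (-1)^3 = -1.
Coefficient = 35 · 16 · (-1) = -560.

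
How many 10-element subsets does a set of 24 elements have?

C(24,10) = (24·23·22·21·20·19·18·17·16·15) / 10! = 7117005772800 / 3628800 = 1961256.

1961256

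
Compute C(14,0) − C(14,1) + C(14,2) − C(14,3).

-286

The partial alternating sum Σ_{k=0}^{3} (−1)^k C(14,k) = (−1)^3 C(13,3) = -286.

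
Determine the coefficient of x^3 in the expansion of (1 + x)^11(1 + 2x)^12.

6149

Coefficient of x^3 = Σ_{j} C(11,j)·1^j·C(12,3-j)·2^(3-j) for j from 0 to 3.
= 1760 + 2904 + 1320 + 165 = 6149.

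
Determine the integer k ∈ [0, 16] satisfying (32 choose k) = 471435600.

14

C(32,k) increases on 0 ≤ k ≤ 16. C(32,13) = 347373600 and C(32,14) = 471435600, so k = 14.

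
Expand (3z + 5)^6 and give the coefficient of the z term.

56250

The general term is C(6,j)·(3z)^j·(5)^(6-j); the z^1 term has j = 1.
C(6,1) = 6.
Coefficient = C(6,1) · 3^1 · 5^5 = 6 · 3 · 3125 = 56250.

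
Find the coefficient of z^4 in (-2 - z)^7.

The general term is C(7,j)·(-2)^j·(-z)^(7-j); the z^4 term has j = 3.
C(7,3) = 35.
Coefficient = C(7,3) · (-2)^3 = 35 · (-8) = -280.

-280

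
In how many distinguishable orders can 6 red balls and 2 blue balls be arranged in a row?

28

Choose positions for the red balls: C(8,6) = 28.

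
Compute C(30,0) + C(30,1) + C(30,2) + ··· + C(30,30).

1073741824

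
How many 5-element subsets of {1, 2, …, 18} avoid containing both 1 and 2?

8008

All 5-subsets: C(18,5) = 8568. Those containing both fixed elements: C(16,3) = 560.
8568 − 560 = 8008.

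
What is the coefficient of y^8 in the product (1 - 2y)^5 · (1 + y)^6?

Coefficient of y^8 = Σ_{j} C(5,j)·(-2)^j·C(6,8-j)·1^(8-j) for j from 2 to 5.
= 40 + (-480) + 1200 + (-640) = 120.

120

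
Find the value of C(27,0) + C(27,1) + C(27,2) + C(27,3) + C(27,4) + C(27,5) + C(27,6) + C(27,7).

1285624

1 + 27 + 351 + 2925 + 17550 + 80730 + 296010 + 888030 = 1285624.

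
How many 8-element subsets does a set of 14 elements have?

3003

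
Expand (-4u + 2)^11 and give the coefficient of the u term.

-45056

The general term is C(11,j)·(-4u)^j·(2)^(11-j); the u^1 term has j = 1.
C(11,1) = 11.
Coefficient = C(11,1) · (-4)^1 · 2^10 = 11 · (-4) · 1024 = -45056.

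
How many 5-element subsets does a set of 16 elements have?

C(16,5) = (16·15·14·13·12) / 5! = 524160 / 120 = 4368.

4368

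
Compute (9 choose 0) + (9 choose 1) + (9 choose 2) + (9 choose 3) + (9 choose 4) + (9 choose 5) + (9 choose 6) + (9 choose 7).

1 + 9 + 36 + 84 + 126 + 126 + 84 + 36 = 502.

502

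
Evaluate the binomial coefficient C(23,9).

C(23,9) = (23·22·21·20·19·18·17·16·15) / 9! = 296541907200 / 362880 = 817190.

817190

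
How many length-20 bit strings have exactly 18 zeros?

190

Choose the 18 positions: C(20,18) = 190.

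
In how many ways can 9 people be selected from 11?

55

This is C(11,9) = 55.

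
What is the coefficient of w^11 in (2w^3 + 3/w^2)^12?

General term: C(12,j)·(2w^3)^j·(3/w^2)^(12-j), with w-exponent 3j − 2(12−j) = 5j − 24.
Set 5j − 24 = 11: j = 7.
C(12,7) = 792; 2^7 = 128; 3^5 = 243.
Coefficient = 792 · 128 · 243 = 24634368.

24634368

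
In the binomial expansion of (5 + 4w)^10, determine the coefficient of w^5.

806400000

The general term is C(10,j)·(5)^j·(4w)^(10-j); the w^5 term has j = 5.
C(10,5) = 252.
Coefficient = C(10,5) · 5^5 · 4^5 = 252 · 3125 · 1024 = 806400000.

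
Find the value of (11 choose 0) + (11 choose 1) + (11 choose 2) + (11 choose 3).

1 + 11 + 55 + 165 = 232.

232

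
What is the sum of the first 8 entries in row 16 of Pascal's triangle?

1 + 16 + 120 + 560 + 1820 + 4368 + 8008 + 11440 = 26333.

26333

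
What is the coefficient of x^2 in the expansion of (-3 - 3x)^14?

The general term is C(14,j)·(-3)^j·(-3x)^(14-j); the x^2 term has j = 12.
C(14,12) = 91.
Coefficient = C(14,12) · (-3)^12 · (-3)^2 = 91 · 531441 · 9 = 435250179.

435250179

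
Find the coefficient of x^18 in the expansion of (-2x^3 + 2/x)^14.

General term: C(14,j)·(-2x^3)^j·(2/x)^(14-j), with x-exponent 3j − 1(14−j) = 4j − 14.
Set 4j − 14 = 18: j = 8.
C(14,8) = 3003; (-2)^8 = 256; 2^6 = 64.
Coefficient = 3003 · 256 · 64 = 49201152.

49201152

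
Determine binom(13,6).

1716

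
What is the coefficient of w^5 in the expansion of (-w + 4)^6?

The general term is C(6,j)·(-w)^j·(4)^(6-j); the w^5 term has j = 5.
C(6,5) = 6.
Coefficient = C(6,5) · (-1)^5 · 4^1 = 6 · (-1) · 4 = -24.

-24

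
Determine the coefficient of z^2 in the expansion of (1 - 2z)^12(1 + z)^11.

Coefficient of z^2 = Σ_{j} C(12,j)·(-2)^j·C(11,2-j)·1^(2-j) for j from 0 to 2.
= 55 + (-264) + 264 = 55.

55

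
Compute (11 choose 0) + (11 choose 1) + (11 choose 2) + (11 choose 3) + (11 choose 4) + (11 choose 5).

1024

1 + 11 + 55 + 165 + 330 + 462 = 1024.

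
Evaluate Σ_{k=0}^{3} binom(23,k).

1 + 23 + 253 + 1771 = 2048.

2048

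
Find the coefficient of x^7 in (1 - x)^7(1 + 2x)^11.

Coefficient of x^7 = Σ_{j} C(7,j)·(-1)^j·C(11,7-j)·2^(7-j) for j from 0 to 7.
= 42240 + (-206976) + 310464 + (-184800) + 46200 + (-4620) + 154 + (-1) = 2661.

2661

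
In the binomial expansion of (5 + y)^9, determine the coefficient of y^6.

10500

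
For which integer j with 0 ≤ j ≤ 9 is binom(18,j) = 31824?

7

C(18,j) increases on 0 ≤ j ≤ 9. C(18,6) = 18564 and C(18,7) = 31824, so j = 7.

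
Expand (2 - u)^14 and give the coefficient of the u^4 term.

1025024

The general term is C(14,j)·(2)^j·(-u)^(14-j); the u^4 term has j = 10.
C(14,10) = 1001.
Coefficient = C(14,10) · 2^10 = 1001 · 1024 = 1025024.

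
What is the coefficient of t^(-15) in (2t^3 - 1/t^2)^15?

General term: C(15,j)·(2t^3)^j·(-1/t^2)^(15-j), with t-exponent 3j − 2(15−j) = 5j − 30.
Set 5j − 30 = -15: j = 3.
C(15,3) = 455; 2^3 = 8; (-1)^12 = 1.
Coefficient = 455 · 8 · 1 = 3640.

3640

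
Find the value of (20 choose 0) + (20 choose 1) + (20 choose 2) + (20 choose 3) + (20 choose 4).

1 + 20 + 190 + 1140 + 4845 = 6196.

6196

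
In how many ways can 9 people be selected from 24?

1307504

This is C(24,9) = 1307504.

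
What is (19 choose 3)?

C(19,3) = (19·18·17) / 3! = 5814 / 6 = 969.

969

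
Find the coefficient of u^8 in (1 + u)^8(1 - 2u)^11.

Coefficient of u^8 = Σ_{j} C(8,j)·1^j·C(11,8-j)·(-2)^(8-j) for j from 0 to 8.
= 42240 + (-337920) + 827904 + (-827904) + 369600 + (-73920) + 6160 + (-176) + 1 = 5985.

5985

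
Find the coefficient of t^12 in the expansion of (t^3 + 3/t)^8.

General term: C(8,j)·(t^3)^j·(3/t)^(8-j), with t-exponent 3j − 1(8−j) = 4j − 8.
Set 4j − 8 = 12: j = 5.
C(8,5) = 56; 1^5 = 1; 3^3 = 27.
Coefficient = 56 · 1 · 27 = 1512.

1512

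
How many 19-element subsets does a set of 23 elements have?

C(23,19) = C(23,4) by symmetry.
C(23,4) = (23·22·21·20) / 4! = 212520 / 24 = 8855.

8855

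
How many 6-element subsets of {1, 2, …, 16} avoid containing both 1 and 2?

7007

All 6-subsets: C(16,6) = 8008. Those containing both fixed elements: C(14,4) = 1001.
8008 − 1001 = 7007.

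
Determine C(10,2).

45

C(10,2) = (10·9) / 2! = 90 / 2 = 45.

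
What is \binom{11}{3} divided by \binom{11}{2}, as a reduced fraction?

3

C(n,k+1)/C(n,k) = (n−k)/(k+1) = (11−2)/(2+1) = 9/3 = 3.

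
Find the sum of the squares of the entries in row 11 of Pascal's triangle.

705432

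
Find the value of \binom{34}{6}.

C(34,6) = (34·33·32·31·30·29) / 6! = 968330880 / 720 = 1344904.

1344904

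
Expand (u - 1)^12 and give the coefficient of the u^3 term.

The general term is C(12,j)·(u)^j·(-1)^(12-j); the u^3 term has j = 3.
C(12,3) = 220.
Coefficient = C(12,3) · (-1)^9 = 220 · (-1) = -220.

-220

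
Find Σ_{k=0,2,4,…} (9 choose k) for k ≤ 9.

Half of (1+1)^9 + (1−1)^9 gives the even-index sum: 2^8 = 256.

256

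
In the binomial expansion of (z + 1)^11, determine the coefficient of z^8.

165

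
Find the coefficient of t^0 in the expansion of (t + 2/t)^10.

8064

General term: C(10,j)·(t)^j·(2/t)^(10-j), with t-exponent 1j − 1(10−j) = 2j − 10.
Set 2j − 10 = 0: j = 5.
C(10,5) = 252; 1^5 = 1; 2^5 = 32.
Coefficient = 252 · 1 · 32 = 8064.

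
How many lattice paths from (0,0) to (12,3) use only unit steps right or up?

Each path is a sequence of 15 steps with 12 rights: C(15,12) = 455.

455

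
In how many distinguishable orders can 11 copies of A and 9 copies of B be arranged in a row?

Choose positions for the A's: C(20,11) = 167960.

167960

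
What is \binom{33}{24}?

38567100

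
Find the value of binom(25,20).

C(25,20) = C(25,5) by symmetry.
C(25,5) = (25·24·23·22·21) / 5! = 6375600 / 120 = 53130.

53130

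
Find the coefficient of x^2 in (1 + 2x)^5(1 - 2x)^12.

Coefficient of x^2 = Σ_{j} C(5,j)·2^j·C(12,2-j)·(-2)^(2-j) for j from 0 to 2.
= 264 + (-240) + 40 = 64.

64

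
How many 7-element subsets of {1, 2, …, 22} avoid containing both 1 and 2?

All 7-subsets: C(22,7) = 170544. Those containing both fixed elements: C(20,5) = 15504.
170544 − 15504 = 155040.

155040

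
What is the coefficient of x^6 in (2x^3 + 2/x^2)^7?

General term: C(7,j)·(2x^3)^j·(2/x^2)^(7-j), with x-exponent 3j − 2(7−j) = 5j − 14.
Set 5j − 14 = 6: j = 4.
C(7,4) = 35; 2^4 = 16; 2^3 = 8.
Coefficient = 35 · 16 · 8 = 4480.

4480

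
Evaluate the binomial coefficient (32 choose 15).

C(32,15) = (32·31·30·29·28·27·26·25·24·23·22·21·20·19·18) / 15! = 739781100339240960000 / 1307674368000 = 565722720.

565722720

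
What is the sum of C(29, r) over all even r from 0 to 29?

Even-r terms of row 29 sum to 2^28 = 268435456.

268435456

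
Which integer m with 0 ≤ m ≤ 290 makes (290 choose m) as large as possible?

145

C(290,m) is maximized at m = 290/2 = 145.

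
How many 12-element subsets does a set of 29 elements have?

51895935

C(29,12) = (29·28·27·26·25·24·23·22·21·20·19·18) / 12! = 24858235898496000 / 479001600 = 51895935.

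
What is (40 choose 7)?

C(40,7) = (40·39·38·37·36·35·34) / 7! = 93963542400 / 5040 = 18643560.

18643560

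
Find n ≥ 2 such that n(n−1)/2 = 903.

43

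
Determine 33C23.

92561040

C(33,23) = C(33,10) by symmetry.
C(33,10) = (33·32·31·30·29·28·27·26·25·24) / 10! = 335885501952000 / 3628800 = 92561040.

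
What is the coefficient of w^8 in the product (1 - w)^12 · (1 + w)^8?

-238

Coefficient of w^8 = Σ_{j} C(12,j)·(-1)^j·C(8,8-j)·1^(8-j) for j from 0 to 8.
= 1 + (-96) + 1848 + (-12320) + 34650 + (-44352) + 25872 + (-6336) + 495 = -238.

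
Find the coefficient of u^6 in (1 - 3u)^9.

The general term is C(9,j)·(1)^j·(-3u)^(9-j); the u^6 term has j = 3.
C(9,3) = 84.
Coefficient = C(9,3) · (-3)^6 = 84 · 729 = 61236.

61236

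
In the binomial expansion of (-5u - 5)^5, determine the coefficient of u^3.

-31250

The general term is C(5,j)·(-5u)^j·(-5)^(5-j); the u^3 term has j = 3.
C(5,3) = 10.
Coefficient = C(5,3) · (-5)^3 · (-5)^2 = 10 · (-125) · 25 = -31250.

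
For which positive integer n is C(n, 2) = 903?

43

n(n−1)/2 = 903 ⇒ n(n−1) = 1806. Since 43·42 = 1806, n = 43.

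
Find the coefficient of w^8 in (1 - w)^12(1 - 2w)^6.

357423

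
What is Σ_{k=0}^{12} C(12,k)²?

Σ C(12,k)² is the coefficient of x^12 in (1+x)^12(1+x)^12 = (1+x)^24, i.e. C(24,12) = 2704156.

2704156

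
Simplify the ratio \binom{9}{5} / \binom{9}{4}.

C(n,k+1)/C(n,k) = (n−k)/(k+1) = (9−4)/(4+1) = 5/5 = 1.

1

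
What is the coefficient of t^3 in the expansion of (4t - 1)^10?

-7680

The general term is C(10,j)·(4t)^j·(-1)^(10-j); the t^3 term has j = 3.
C(10,3) = 120.
Coefficient = C(10,3) · 4^3 · (-1)^7 = 120 · 64 · (-1) = -7680.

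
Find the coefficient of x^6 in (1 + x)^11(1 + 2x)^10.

Coefficient of x^6 = Σ_{j} C(11,j)·1^j·C(10,6-j)·2^(6-j) for j from 0 to 6.
= 13440 + 88704 + 184800 + 158400 + 59400 + 9240 + 462 = 514446.

514446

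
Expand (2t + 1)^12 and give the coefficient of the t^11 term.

24576

The general term is C(12,j)·(2t)^j·(1)^(12-j); the t^11 term has j = 11.
C(12,11) = 12.
Coefficient = C(12,11) · 2^11 = 12 · 2048 = 24576.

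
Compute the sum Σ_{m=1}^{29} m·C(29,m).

Differentiating (1+x)^29 and setting x=1: Σ m·C(29,m) = 29·2^28 = 7784628224.

7784628224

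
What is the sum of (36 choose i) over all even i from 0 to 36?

34359738368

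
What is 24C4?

10626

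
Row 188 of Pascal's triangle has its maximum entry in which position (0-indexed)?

C(188,r) is maximized at r = 188/2 = 94.

94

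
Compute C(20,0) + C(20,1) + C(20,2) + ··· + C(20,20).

The entries of row 20 sum to 2^20 = 1048576.

1048576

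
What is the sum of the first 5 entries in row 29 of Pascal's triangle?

1 + 29 + 406 + 3654 + 23751 = 27841.

27841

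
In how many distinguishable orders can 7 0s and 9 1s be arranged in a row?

11440

Choose positions for the 0s: C(16,7) = 11440.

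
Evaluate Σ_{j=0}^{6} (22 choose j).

110056

1 + 22 + 231 + 1540 + 7315 + 26334 + 74613 = 110056.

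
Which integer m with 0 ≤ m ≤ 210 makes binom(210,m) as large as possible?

105

C(210,m) is maximized at m = 210/2 = 105.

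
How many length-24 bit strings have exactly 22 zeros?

Choose the 22 positions: C(24,22) = 276.

276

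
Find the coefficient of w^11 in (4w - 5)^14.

-190840832000

The general term is C(14,j)·(4w)^j·(-5)^(14-j); the w^11 term has j = 11.
C(14,11) = 364.
Coefficient = C(14,11) · 4^11 · (-5)^3 = 364 · 4194304 · (-125) = -190840832000.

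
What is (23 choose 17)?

100947

C(23,17) = C(23,6) by symmetry.
C(23,6) = (23·22·21·20·19·18) / 6! = 72681840 / 720 = 100947.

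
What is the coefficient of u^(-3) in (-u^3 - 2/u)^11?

-28160

General term: C(11,j)·(-u^3)^j·(-2/u)^(11-j), with u-exponent 3j − 1(11−j) = 4j − 11.
Set 4j − 11 = -3: j = 2.
C(11,2) = 55; (-1)^2 = 1; (-2)^9 = -512.
Coefficient = 55 · 1 · (-512) = -28160.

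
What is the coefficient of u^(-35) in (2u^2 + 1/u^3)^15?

420

General term: C(15,j)·(2u^2)^j·(1/u^3)^(15-j), with u-exponent 2j − 3(15−j) = 5j − 45.
Set 5j − 45 = -35: j = 2.
C(15,2) = 105; 2^2 = 4; 1^13 = 1.
Coefficient = 105 · 4 · 1 = 420.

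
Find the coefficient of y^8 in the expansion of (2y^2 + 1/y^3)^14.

General term: C(14,j)·(2y^2)^j·(1/y^3)^(14-j), with y-exponent 2j − 3(14−j) = 5j − 42.
Set 5j − 42 = 8: j = 10.
C(14,10) = 1001; 2^10 = 1024; 1^4 = 1.
Coefficient = 1001 · 1024 · 1 = 1025024.

1025024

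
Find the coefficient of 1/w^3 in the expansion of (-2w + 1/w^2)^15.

-2562560

General term: C(15,j)·(-2w)^j·(1/w^2)^(15-j), with w-exponent 1j − 2(15−j) = 3j − 30.
Set 3j − 30 = -3: j = 9.
C(15,9) = 5005; (-2)^9 = -512; 1^6 = 1.
Coefficient = 5005 · (-512) · 1 = -2562560.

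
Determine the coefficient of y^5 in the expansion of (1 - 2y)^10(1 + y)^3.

Coefficient of y^5 = Σ_{j} C(10,j)·(-2)^j·C(3,5-j)·1^(5-j) for j from 2 to 5.
= 180 + (-2880) + 10080 + (-8064) = -684.

-684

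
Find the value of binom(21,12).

C(21,12) = C(21,9) by symmetry.
C(21,9) = (21·20·19·18·17·16·15·14·13) / 9! = 106661318400 / 362880 = 293930.

293930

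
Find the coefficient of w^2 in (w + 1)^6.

15

The general term is C(6,j)·(w)^j·(1)^(6-j); the w^2 term has j = 2.
C(6,2) = 15.
Coefficient = C(6,2) = 15.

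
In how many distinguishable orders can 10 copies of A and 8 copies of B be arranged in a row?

43758

Choose positions for the A's: C(18,10) = 43758.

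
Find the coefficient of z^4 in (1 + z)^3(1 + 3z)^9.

Coefficient of z^4 = Σ_{j} C(3,j)·1^j·C(9,4-j)·3^(4-j) for j from 0 to 3.
= 10206 + 6804 + 972 + 27 = 18009.

18009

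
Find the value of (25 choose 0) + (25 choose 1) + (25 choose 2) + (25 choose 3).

1 + 25 + 300 + 2300 = 2626.

2626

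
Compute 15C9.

C(15,9) = C(15,6) by symmetry.
C(15,6) = (15·14·13·12·11·10) / 6! = 3603600 / 720 = 5005.

5005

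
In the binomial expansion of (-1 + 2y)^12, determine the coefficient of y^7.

The general term is C(12,j)·(-1)^j·(2y)^(12-j); the y^7 term has j = 5.
C(12,5) = 792.
Coefficient = C(12,5) · (-1)^5 · 2^7 = 792 · (-1) · 128 = -101376.

-101376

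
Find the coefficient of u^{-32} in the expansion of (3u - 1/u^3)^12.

-36

General term: C(12,j)·(3u)^j·(-1/u^3)^(12-j), with u-exponent 1j − 3(12−j) = 4j − 36.
Set 4j − 36 = -32: j = 1.
C(12,1) = 12; 3^1 = 3; (-1)^11 = -1.
Coefficient = 12 · 3 · (-1) = -36.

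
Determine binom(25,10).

3268760

C(25,10) = (25·24·23·22·21·20·19·18·17·16) / 10! = 11861676288000 / 3628800 = 3268760.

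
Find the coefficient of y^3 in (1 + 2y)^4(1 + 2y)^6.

960

(1 + 2y)^4(1 + 2y)^6 = (1 + 2y)^10, so the coefficient of y^3 is C(10,3)·2^3 = 120·8 = 960.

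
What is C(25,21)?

C(25,21) = C(25,4) by symmetry.
C(25,4) = (25·24·23·22) / 4! = 303600 / 24 = 12650.

12650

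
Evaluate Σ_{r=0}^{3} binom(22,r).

1 + 22 + 231 + 1540 = 1794.

1794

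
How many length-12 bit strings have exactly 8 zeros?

Choose the 8 positions: C(12,8) = 495.

495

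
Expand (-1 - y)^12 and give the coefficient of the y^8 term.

495

The general term is C(12,j)·(-1)^j·(-y)^(12-j); the y^8 term has j = 4.
C(12,4) = 495.
Coefficient = C(12,4) = 495.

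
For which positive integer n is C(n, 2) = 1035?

46

n(n−1)/2 = 1035 ⇒ n(n−1) = 2070. Since 46·45 = 2070, n = 46.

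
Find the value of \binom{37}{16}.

C(37,16) = (37·36·35·34·33·32·31·30·29·28·27·26·25·24·23·22) / 16! = 269397128065642536960000 / 20922789888000 = 12875774670.

12875774670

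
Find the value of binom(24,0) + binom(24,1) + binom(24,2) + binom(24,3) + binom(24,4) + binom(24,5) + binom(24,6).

190051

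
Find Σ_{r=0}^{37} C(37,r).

137438953472

The entries of row 37 sum to 2^37 = 137438953472.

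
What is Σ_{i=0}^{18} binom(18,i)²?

9075135300

By Vandermonde's identity, Σ C(18,i)² = C(36,18) = 9075135300.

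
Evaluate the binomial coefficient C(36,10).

254186856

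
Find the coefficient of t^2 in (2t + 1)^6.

The general term is C(6,j)·(2t)^j·(1)^(6-j); the t^2 term has j = 2.
C(6,2) = 15.
Coefficient = C(6,2) · 2^2 = 15 · 4 = 60.

60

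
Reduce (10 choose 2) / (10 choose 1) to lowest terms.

C(n,k+1)/C(n,k) = (n−k)/(k+1) = (10−1)/(1+1) = 9/2.

9/2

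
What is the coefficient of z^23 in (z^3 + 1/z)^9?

9

General term: C(9,j)·(z^3)^j·(1/z)^(9-j), with z-exponent 3j − 1(9−j) = 4j − 9.
Set 4j − 9 = 23: j = 8.
C(9,8) = 9; 1^8 = 1; 1^1 = 1.
Coefficient = 9 · 1 · 1 = 9.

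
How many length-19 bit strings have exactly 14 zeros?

Choose the 14 positions: C(19,14) = 11628.

11628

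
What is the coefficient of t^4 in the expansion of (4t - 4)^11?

-1384120320

The general term is C(11,j)·(4t)^j·(-4)^(11-j); the t^4 term has j = 4.
C(11,4) = 330.
Coefficient = C(11,4) · 4^4 · (-4)^7 = 330 · 256 · (-16384) = -1384120320.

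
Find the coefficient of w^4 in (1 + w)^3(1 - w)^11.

Coefficient of w^4 = Σ_{j} C(3,j)·1^j·C(11,4-j)·(-1)^(4-j) for j from 0 to 3.
= 330 + (-495) + 165 + (-11) = -11.

-11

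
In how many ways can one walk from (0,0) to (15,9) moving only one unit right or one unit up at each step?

1307504

Each path is a sequence of 24 steps with 15 rights: C(24,15) = 1307504.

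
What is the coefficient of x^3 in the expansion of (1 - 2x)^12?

The general term is C(12,j)·(1)^j·(-2x)^(12-j); the x^3 term has j = 9.
C(12,9) = 220.
Coefficient = C(12,9) · (-2)^3 = 220 · (-8) = -1760.

-1760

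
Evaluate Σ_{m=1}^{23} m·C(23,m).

96468992

Differentiating (1+x)^23 and setting x=1: Σ m·C(23,m) = 23·2^22 = 96468992.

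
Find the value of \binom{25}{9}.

2042975

C(25,9) = (25·24·23·22·21·20·19·18·17) / 9! = 741354768000 / 362880 = 2042975.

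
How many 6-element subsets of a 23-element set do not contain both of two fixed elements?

94962

All 6-subsets: C(23,6) = 100947. Those containing both fixed elements: C(21,4) = 5985.
100947 − 5985 = 94962.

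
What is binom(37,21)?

C(37,21) = C(37,16) by symmetry.
C(37,16) = (37·36·35·34·33·32·31·30·29·28·27·26·25·24·23·22) / 16! = 269397128065642536960000 / 20922789888000 = 12875774670.

12875774670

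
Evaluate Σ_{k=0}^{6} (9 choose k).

466

1 + 9 + 36 + 84 + 126 + 126 + 84 = 466.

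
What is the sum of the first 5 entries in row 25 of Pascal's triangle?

15276

1 + 25 + 300 + 2300 + 12650 = 15276.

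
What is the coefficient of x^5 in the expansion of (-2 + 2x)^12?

The general term is C(12,j)·(-2)^j·(2x)^(12-j); the x^5 term has j = 7.
C(12,7) = 792.
Coefficient = C(12,7) · (-2)^7 · 2^5 = 792 · (-128) · 32 = -3244032.

-3244032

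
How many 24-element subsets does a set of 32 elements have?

C(32,24) = C(32,8) by symmetry.
C(32,8) = (32·31·30·29·28·27·26·25) / 8! = 424097856000 / 40320 = 10518300.

10518300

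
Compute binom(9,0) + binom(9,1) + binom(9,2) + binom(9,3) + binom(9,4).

1 + 9 + 36 + 84 + 126 = 256.

256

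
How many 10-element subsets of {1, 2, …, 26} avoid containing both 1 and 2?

4576264

All 10-subsets: C(26,10) = 5311735. Those containing both fixed elements: C(24,8) = 735471.
5311735 − 735471 = 4576264.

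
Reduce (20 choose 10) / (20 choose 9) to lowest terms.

C(n,k+1)/C(n,k) = (n−k)/(k+1) = (20−9)/(9+1) = 11/10.

11/10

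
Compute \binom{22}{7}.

C(22,7) = (22·21·20·19·18·17·16) / 7! = 859541760 / 5040 = 170544.

170544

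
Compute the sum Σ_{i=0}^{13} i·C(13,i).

Differentiating (1+x)^13 and setting x=1: Σ i·C(13,i) = 13·2^12 = 53248.

53248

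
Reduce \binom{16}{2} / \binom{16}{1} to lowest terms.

C(n,k+1)/C(n,k) = (n−k)/(k+1) = (16−1)/(1+1) = 15/2.

15/2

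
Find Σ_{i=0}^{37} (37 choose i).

137438953472

The entries of row 37 sum to 2^37 = 137438953472.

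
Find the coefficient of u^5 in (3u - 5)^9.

19136250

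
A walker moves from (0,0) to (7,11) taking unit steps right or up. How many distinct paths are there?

Each path is a sequence of 18 steps with 7 rights: C(18,7) = 31824.

31824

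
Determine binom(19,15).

3876

C(19,15) = C(19,4) by symmetry.
C(19,4) = (19·18·17·16) / 4! = 93024 / 24 = 3876.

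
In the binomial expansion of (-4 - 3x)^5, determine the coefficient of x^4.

The general term is C(5,j)·(-4)^j·(-3x)^(5-j); the x^4 term has j = 1.
C(5,1) = 5.
Coefficient = C(5,1) · (-4)^1 · (-3)^4 = 5 · (-4) · 81 = -1620.

-1620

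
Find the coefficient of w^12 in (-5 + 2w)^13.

-266240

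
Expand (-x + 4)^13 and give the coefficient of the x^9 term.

-183040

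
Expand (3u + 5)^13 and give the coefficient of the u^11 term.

The general term is C(13,j)·(3u)^j·(5)^(13-j); the u^11 term has j = 11.
C(13,11) = 78.
Coefficient = C(13,11) · 3^11 · 5^2 = 78 · 177147 · 25 = 345436650.

345436650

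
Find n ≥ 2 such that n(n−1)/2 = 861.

42

n(n−1)/2 = 861 ⇒ n(n−1) = 1722. Since 42·41 = 1722, n = 42.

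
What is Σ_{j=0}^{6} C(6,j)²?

Σ C(6,j)² is the coefficient of x^6 in (1+x)^6(1+x)^6 = (1+x)^12, i.e. C(12,6) = 924.

924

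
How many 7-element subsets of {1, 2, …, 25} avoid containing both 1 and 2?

All 7-subsets: C(25,7) = 480700. Those containing both fixed elements: C(23,5) = 33649.
480700 − 33649 = 447051.

447051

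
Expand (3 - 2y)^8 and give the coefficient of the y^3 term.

-108864

The general term is C(8,j)·(3)^j·(-2y)^(8-j); the y^3 term has j = 5.
C(8,5) = 56.
Coefficient = C(8,5) · 3^5 · (-2)^3 = 56 · 243 · (-8) = -108864.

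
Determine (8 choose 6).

C(8,6) = C(8,2) by symmetry.
C(8,2) = (8·7) / 2! = 56 / 2 = 28.

28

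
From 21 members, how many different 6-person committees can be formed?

54264

This is C(21,6) = 54264.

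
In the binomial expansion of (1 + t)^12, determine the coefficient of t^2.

66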